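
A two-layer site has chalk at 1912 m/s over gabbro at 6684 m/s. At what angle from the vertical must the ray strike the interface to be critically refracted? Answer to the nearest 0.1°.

Critical incidence: sin θ_c = V₁/V₂ = 1912/6684 = 0.2861.
θ_c = arcsin 0.2861 = 16.62°.

16.6°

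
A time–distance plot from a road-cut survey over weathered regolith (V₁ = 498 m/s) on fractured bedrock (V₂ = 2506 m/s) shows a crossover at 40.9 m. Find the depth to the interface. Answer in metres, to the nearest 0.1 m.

x_cross = 2h·√((V₂+V₁)/(V₂−V₁)) → h = x_cross / (2·√((V₂+V₁)/(V₂−V₁))).
√((V₂+V₁)/(V₂−V₁)) = √((2506+498)/(2506−498)) = 1.2231.
h = 40.9 / (2·1.2231) = 16.72 m.

16.7 m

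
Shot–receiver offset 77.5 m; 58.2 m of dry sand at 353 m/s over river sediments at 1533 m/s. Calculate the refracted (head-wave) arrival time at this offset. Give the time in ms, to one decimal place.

371.4 ms

t = x/V₂ + 2h·√(V₂²−V₁²)/(V₁V₂).
√(V₂²−V₁²) = √(1533²−353²) = 1491.8 m/s; delay term = 2·58.2·1491.8/(353·1533) = 0.32088 s.
t = 77.5/1533 + 0.32088 = 0.37144 s.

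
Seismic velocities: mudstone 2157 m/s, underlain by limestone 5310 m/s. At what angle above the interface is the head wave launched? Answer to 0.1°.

66.0°

At critical incidence the refracted ray runs along the interface (θ₂ = 90°), so sin θ_c = V₁/V₂.
θ_c = arcsin(2157/5310) = arcsin 0.4062 = 23.97°.
Measured from the interface: 90° − 23.97° = 66.03°.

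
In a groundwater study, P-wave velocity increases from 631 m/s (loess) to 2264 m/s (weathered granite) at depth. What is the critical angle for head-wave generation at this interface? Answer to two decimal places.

Critical incidence: sin θ_c = V₁/V₂ = 631/2264 = 0.2787.
θ_c = arcsin 0.2787 = 16.18°.

16.18°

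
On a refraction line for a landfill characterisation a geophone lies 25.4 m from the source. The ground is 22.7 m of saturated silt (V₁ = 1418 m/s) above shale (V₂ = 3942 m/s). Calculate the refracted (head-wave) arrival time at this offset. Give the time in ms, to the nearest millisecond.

θ_c = arcsin(V₁/V₂) = arcsin(1418/3942) = 21.08°, cos θ_c = 0.9331.
Intercept time tᵢ = 2h cos θ_c / V₁ = 2·22.7·0.9331/1418 = 0.02987 s.
t = x/V₂ + tᵢ = 25.4/3942 + 0.02987 = 0.03632 s.

36 ms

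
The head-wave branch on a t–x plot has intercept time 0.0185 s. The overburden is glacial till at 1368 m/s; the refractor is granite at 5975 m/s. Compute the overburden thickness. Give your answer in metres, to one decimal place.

13.0 m

h = tᵢ·V₁·V₂ / (2·√(V₂²−V₁²)).
√(V₂²−V₁²) = √(5975² − 1368²) = 5816.3 m/s.
h = 0.0185 s × 1368 × 5975 / (2 × 5816.3) = 13.00 m.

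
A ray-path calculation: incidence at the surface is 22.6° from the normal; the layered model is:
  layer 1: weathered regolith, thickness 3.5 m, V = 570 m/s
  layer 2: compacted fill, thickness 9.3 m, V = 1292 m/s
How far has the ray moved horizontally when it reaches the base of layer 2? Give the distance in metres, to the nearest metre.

18 m

Apply Snell's law at each interface; in layer i the horizontal offset is hᵢ·tan θᵢ.
Layer 1: θ = 22.60°; offset = 3.5·tan 22.60° = 1.457 m.
Layer 2: sin θ = 1292·sin 22.6°/570 = 0.8711, θ = 60.58°; offset = 9.3·tan 60.58° = 16.493 m.
Σ offsets = 17.950 m.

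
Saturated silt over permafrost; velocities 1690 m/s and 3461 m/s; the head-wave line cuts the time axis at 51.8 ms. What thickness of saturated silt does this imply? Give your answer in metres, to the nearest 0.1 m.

50.2 m

h = tᵢ·V₁·V₂ / (2·√(V₂²−V₁²)).
√(V₂²−V₁²) = √(3461² − 1690²) = 3020.3 m/s.
h = 0.0518 s × 1690 × 3461 / (2 × 3020.3) = 50.16 m.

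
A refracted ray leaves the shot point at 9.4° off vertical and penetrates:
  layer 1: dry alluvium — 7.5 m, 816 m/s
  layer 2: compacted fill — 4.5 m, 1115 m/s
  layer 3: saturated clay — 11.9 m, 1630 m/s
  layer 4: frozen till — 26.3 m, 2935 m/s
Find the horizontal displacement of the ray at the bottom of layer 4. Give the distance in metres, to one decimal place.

25.5 m

Ray parameter p = sin 9.4° / 816 m/s = 2.0015e-04 s/m.
Layer 1: θ = 9.40°; offset = 7.5·tan 9.40° = 1.242 m.
Layer 2: sin θ = p·1115 = 0.2232 → θ = 12.90°; offset = 4.5·tan 12.90° = 1.030 m.
Layer 3: sin θ = p·1630 = 0.3263 → θ = 19.04°; offset = 11.9·tan 19.04° = 4.107 m.
Layer 4: sin θ = p·2935 = 0.5875 → θ = 35.98°; offset = 26.3·tan 35.98° = 19.092 m.
Σ offsets = 25.471 m.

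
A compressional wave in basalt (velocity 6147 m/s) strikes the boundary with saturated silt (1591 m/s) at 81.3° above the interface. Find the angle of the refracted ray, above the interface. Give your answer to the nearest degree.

Convert to the normal: θ₁ = 90° − 81.3° = 8.7°.
sin θ₁/V₁ = sin θ₂/V₂ ⇒ sin θ₂ = 1591·sin 8.7°/6147 = 1591·0.1513/6147 = 0.0392.
θ₂ = arcsin 0.0392 = 2.24° from the normal.
From the interface: 90° − 2.24° = 87.76°.

88°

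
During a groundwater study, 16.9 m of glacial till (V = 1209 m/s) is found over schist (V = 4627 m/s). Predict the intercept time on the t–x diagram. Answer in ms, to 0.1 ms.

θ_c = arcsin(V₁/V₂) = arcsin(1209/4627) = 15.15°; cos θ_c = 0.9653.
tᵢ = 2h·cos θ_c / V₁ = 2·16.9·0.9653 / 1209 = 0.02699 s.

27.0 ms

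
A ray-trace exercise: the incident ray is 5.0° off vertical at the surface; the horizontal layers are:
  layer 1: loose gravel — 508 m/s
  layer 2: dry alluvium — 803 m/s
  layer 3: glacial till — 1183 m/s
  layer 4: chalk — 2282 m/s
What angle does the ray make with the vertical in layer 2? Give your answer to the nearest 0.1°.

7.9°

Snell's law across each interface conserves sin θ / V, so sin θ_2 = V_2·sin θ₁/V₁.
sin θ_2 = 803 × sin 5.0° / 508 = 0.1378.
θ_2 = arcsin 0.1378 = 7.92°.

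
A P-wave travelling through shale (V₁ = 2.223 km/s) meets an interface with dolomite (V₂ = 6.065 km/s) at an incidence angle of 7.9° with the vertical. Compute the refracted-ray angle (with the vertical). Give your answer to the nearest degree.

22°

Snell's law: sin θ₂ = (V₂/V₁)·sin θ₁ = (6.065/2.223)·sin 7.9° = 0.3750.
θ₂ = arcsin 0.3750 = 22.02° from the normal.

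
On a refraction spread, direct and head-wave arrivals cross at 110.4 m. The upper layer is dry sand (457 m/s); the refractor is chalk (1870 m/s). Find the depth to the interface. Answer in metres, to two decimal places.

h = (x_cross/2)·√((V₂−V₁)/(V₂+V₁)).
(V₂−V₁)/(V₂+V₁) = (1870−457)/(1870+457) = 0.6072; √ = 0.7792.
h = (110.4/2)·0.7792 = 43.01 m.

43.01 m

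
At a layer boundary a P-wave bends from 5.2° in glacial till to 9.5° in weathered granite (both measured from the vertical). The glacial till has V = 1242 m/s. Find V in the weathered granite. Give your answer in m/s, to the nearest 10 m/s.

2260 m/s

Snell's law: sin 5.2°/V₁ = sin 9.5°/V₂.
V₂ = V₁·sin 9.5°/sin 5.2° = 1242 × 1.8211 = 2261.76 m/s.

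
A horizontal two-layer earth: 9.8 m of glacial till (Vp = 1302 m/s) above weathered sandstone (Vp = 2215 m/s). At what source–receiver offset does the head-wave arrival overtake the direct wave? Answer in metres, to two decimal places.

θ_c = arcsin(1302/2215) = 36.00°, so cos θ_c = 0.8090 and tᵢ = 2h cos θ_c/V₁ = 0.0122 s.
At crossover x/V₁ = x/V₂ + tᵢ ⇒ x = tᵢ/(1/V₁ − 1/V₂) = 0.01218/(7.6805e-04 − 4.5147e-04) = 38.47 m.

38.47 m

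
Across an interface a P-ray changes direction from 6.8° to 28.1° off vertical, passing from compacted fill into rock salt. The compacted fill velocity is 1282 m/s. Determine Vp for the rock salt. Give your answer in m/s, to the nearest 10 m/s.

5100 m/s

sin 6.8° = 0.1184; sin 28.1° = 0.4710.
V₂ = V₁·(sin θ₂/sin θ₁) = 1282·(0.4710/0.1184) = 5099.81 m/s.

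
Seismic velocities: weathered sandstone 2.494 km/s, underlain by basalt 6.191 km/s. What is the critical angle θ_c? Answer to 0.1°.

Critical incidence: sin θ_c = V₁/V₂ = 2.494/6.191 = 0.4028.
θ_c = arcsin 0.4028 = 23.76°.

23.8°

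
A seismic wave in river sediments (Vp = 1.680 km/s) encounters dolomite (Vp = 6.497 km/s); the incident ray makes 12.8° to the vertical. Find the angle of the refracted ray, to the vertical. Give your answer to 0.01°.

Snell's law: sin θ₂ = (V₂/V₁)·sin θ₁ = (6.497/1.680)·sin 12.8° = 0.8568.
θ₂ = arcsin 0.8568 = 58.96° from the normal.

58.96°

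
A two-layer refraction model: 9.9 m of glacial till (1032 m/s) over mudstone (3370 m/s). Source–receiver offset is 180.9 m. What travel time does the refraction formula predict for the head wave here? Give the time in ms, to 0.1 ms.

71.9 ms

t = x/V₂ + 2h·√(V₂²−V₁²)/(V₁V₂).
√(V₂²−V₁²) = √(3370²−1032²) = 3208.1 m/s; delay term = 2·9.9·3208.1/(1032·3370) = 0.01826 s.
t = 180.9/3370 + 0.01826 = 0.07194 s.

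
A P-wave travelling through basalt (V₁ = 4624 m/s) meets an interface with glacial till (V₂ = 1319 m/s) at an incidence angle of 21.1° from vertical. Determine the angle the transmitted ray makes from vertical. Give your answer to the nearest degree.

6°

Snell's law: sin θ₂ = (V₂/V₁)·sin θ₁ = (1319/4624)·sin 21.1° = 0.1027.
θ₂ = arcsin 0.1027 = 5.89° from the normal.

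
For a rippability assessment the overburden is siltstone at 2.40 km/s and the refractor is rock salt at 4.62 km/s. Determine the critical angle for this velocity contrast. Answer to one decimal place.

Critical incidence: sin θ_c = V₁/V₂ = 2.40/4.62 = 0.5195.
θ_c = arcsin 0.5195 = 31.30°.

31.3°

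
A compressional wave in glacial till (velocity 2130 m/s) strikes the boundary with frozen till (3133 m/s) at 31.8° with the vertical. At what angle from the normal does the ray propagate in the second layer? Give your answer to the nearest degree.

51°

Snell's law: sin θ₂ = (V₂/V₁)·sin θ₁ = (3133/2130)·sin 31.8° = 0.7751.
θ₂ = sin⁻¹(0.7751) = 50.81° (from vertical).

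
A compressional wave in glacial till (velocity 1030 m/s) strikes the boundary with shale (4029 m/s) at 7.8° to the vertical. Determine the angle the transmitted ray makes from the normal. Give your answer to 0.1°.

32.1°

sin θ₁/V₁ = sin θ₂/V₂ ⇒ sin θ₂ = 4029·sin 7.8°/1030 = 4029·0.1357/1030 = 0.5309.
θ₂ = arcsin 0.5309 = 32.06° from the normal.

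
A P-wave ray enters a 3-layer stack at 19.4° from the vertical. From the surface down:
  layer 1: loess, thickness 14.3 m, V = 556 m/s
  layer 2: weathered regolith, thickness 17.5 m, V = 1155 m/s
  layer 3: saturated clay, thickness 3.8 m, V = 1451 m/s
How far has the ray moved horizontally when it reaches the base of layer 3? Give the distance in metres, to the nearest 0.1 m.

28.3 m

Ray parameter p = sin 19.4° / 556 m/s = 5.9741e-04 s/m.
Layer 1: θ = 19.40°; offset = 14.3·tan 19.40° = 5.036 m.
Layer 2: sin θ = p·1155 = 0.6900 → θ = 43.63°; offset = 17.5·tan 43.63° = 16.683 m.
Layer 3: sin θ = p·1451 = 0.8668 → θ = 60.09°; offset = 3.8·tan 60.09° = 6.607 m.
Σ offsets = 28.326 m.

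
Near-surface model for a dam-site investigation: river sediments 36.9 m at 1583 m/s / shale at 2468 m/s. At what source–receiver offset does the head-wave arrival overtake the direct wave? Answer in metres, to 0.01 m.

157.89 m

θ_c = arcsin(1583/2468) = 39.90°, so cos θ_c = 0.7672 and tᵢ = 2h cos θ_c/V₁ = 0.0358 s.
At crossover x/V₁ = x/V₂ + tᵢ ⇒ x = tᵢ/(1/V₁ − 1/V₂) = 0.03577/(6.3171e-04 − 4.0519e-04) = 157.89 m.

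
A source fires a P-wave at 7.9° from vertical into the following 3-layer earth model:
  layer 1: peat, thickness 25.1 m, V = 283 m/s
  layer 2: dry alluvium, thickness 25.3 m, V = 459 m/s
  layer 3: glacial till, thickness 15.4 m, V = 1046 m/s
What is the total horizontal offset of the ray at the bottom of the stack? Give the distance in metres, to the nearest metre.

18 m

Ray parameter p = sin 7.9° / 283 m/s = 4.8567e-04 s/m.
Layer 1: θ = 7.90°; offset = 25.1·tan 7.90° = 3.483 m.
Layer 2: sin θ = p·459 = 0.2229 → θ = 12.88°; offset = 25.3·tan 12.88° = 5.786 m.
Layer 3: sin θ = p·1046 = 0.5080 → θ = 30.53°; offset = 15.4·tan 30.53° = 9.083 m.
Total horizontal offset = 18.351 m.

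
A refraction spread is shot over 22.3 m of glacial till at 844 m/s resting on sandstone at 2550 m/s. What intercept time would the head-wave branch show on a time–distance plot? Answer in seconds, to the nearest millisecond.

tᵢ = 2h·√(V₂²−V₁²)/(V₁V₂).
√(V₂²−V₁²) = √(2550²−844²) = 2406.3 m/s.
tᵢ = 2·22.3·2406.3/(844·2550) = 0.04987 s.

0.050 s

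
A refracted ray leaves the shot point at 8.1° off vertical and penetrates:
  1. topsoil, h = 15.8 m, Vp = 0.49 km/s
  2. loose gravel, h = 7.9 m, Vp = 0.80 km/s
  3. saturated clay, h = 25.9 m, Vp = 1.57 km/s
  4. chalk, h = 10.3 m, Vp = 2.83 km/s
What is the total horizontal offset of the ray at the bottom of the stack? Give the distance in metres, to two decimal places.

Apply Snell's law at each interface; in layer i the horizontal offset is hᵢ·tan θᵢ.
Layer 1: θ = 8.10°; offset = 15.8·tan 8.10° = 2.2487 m.
Layer 2: sin θ = 0.80·sin 8.1°/0.49 = 0.2300, θ = 13.30°; offset = 7.9·tan 13.30° = 1.8674 m.
Layer 3: sin θ = 1.57·sin 8.1°/0.49 = 0.4515, θ = 26.84°; offset = 25.9·tan 26.84° = 13.1042 m.
Layer 4: sin θ = 2.83·sin 8.1°/0.49 = 0.8138, θ = 54.47°; offset = 10.3·tan 54.47° = 14.4223 m.
Total horizontal offset = 31.6426 m.

31.64 m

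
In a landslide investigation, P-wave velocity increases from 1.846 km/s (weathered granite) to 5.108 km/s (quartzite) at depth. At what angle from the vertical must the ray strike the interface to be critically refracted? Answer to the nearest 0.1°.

At critical incidence the refracted ray runs along the interface (θ₂ = 90°), so sin θ_c = V₁/V₂.
θ_c = arcsin(1.846/5.108) = arcsin 0.3614 = 21.19°.

21.2°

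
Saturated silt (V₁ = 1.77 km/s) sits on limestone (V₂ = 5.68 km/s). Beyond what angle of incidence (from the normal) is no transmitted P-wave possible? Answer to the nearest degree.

18°

Critical incidence: sin θ_c = V₁/V₂ = 1.77/5.68 = 0.3116.
θ_c = arcsin 0.3116 = 18.16°.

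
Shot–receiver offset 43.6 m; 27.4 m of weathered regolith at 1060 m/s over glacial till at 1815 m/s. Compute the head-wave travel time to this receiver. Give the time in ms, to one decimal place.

66.0 ms

θ_c = arcsin(V₁/V₂) = arcsin(1060/1815) = 35.73°, cos θ_c = 0.8117.
Intercept time tᵢ = 2h cos θ_c / V₁ = 2·27.4·0.8117/1060 = 0.04197 s.
t = x/V₂ + tᵢ = 43.6/1815 + 0.04197 = 0.06599 s.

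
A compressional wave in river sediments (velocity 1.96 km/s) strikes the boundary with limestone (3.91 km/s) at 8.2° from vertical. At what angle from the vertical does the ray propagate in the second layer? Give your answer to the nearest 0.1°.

16.5°

sin θ₁/V₁ = sin θ₂/V₂ ⇒ sin θ₂ = 3.91·sin 8.2°/1.96 = 3.91·0.1426/1.96 = 0.2845.
θ₂ = arcsin 0.2845 = 16.53° from the normal.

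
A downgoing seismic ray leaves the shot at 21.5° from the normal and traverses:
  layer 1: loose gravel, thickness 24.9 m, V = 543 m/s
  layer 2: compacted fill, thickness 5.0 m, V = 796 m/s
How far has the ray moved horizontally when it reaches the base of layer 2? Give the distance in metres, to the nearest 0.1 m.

13.0 m

p = sin θ₁/V₁ = sin 21.5°/543 = 6.7496e-04 s/m is conserved through the stack.
Layer 1: θ = 21.50°; offset = 24.9·tan 21.50° = 9.808 m.
Layer 2: sin θ = p·796 = 0.5373 → θ = 32.50°; offset = 5.0·tan 32.50° = 3.185 m.
Summing the layer offsets gives 12.993 m.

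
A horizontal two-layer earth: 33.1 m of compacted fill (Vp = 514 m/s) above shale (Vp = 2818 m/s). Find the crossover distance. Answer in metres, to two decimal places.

θ_c = arcsin(514/2818) = 10.51°, so cos θ_c = 0.9832 and tᵢ = 2h cos θ_c/V₁ = 0.1266 s.
At crossover x/V₁ = x/V₂ + tᵢ ⇒ x = tᵢ/(1/V₁ − 1/V₂) = 0.12663/(1.9455e-03 − 3.5486e-04) = 79.61 m.

79.61 m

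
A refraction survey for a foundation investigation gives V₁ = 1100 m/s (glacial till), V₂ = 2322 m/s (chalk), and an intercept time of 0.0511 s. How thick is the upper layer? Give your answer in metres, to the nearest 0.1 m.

h = tᵢ·V₁·V₂ / (2·√(V₂²−V₁²)).
√(V₂²−V₁²) = √(2322² − 1100²) = 2044.9 m/s.
h = 0.0511 s × 1100 × 2322 / (2 × 2044.9) = 31.91 m.

31.9 m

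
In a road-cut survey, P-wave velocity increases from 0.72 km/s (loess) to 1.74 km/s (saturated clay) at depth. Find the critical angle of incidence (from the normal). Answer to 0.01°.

At critical incidence the refracted ray runs along the interface (θ₂ = 90°), so sin θ_c = V₁/V₂.
θ_c = arcsin(0.72/1.74) = arcsin 0.4138 = 24.44°.

24.44°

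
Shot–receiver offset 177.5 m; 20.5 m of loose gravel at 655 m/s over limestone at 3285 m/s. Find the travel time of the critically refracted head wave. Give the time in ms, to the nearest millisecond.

θ_c = arcsin(V₁/V₂) = arcsin(655/3285) = 11.50°, cos θ_c = 0.9799.
Intercept time tᵢ = 2h cos θ_c / V₁ = 2·20.5·0.9799/655 = 0.06134 s.
t = x/V₂ + tᵢ = 177.5/3285 + 0.06134 = 0.11537 s.

115 ms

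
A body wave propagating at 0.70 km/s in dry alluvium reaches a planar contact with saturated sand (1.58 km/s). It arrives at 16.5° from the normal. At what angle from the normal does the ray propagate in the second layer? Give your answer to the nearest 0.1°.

sin θ₁/V₁ = sin θ₂/V₂ ⇒ sin θ₂ = 1.58·sin 16.5°/0.70 = 1.58·0.2840/0.70 = 0.6411.
θ₂ = arcsin 0.6411 = 39.87° from the normal.

39.9°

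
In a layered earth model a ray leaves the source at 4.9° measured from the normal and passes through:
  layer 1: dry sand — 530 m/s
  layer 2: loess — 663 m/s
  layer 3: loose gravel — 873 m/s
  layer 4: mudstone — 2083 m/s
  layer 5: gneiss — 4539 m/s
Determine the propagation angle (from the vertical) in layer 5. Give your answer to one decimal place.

47.0°

Snell's law across each interface conserves sin θ / V, so sin θ_5 = V_5·sin θ₁/V₁.
sin θ_5 = 4539 × sin 4.9° / 530 = 0.7315.
θ_5 = arcsin 0.7315 = 47.01°.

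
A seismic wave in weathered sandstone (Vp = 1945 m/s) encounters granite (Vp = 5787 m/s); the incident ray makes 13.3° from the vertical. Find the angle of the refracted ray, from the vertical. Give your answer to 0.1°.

sin θ₁/V₁ = sin θ₂/V₂ ⇒ sin θ₂ = 5787·sin 13.3°/1945 = 5787·0.2300/1945 = 0.6845.
θ₂ = sin⁻¹(0.6845) = 43.19° (from vertical).

43.2°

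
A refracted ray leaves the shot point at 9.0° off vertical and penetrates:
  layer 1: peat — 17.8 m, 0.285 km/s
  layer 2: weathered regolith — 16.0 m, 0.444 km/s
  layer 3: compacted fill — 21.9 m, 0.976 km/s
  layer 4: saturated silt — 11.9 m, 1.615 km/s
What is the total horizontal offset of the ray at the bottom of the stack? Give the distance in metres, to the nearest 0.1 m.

43.5 m

p = sin θ₁/V₁ = sin 9.0°/0.285 = 5.4889e-01 s/km is conserved through the stack.
Layer 1: θ = 9.00°; offset = 17.8·tan 9.00° = 2.819 m.
Layer 2: sin θ = p·0.444 = 0.2437 → θ = 14.11°; offset = 16.0·tan 14.11° = 4.021 m.
Layer 3: sin θ = p·0.976 = 0.5357 → θ = 32.39°; offset = 21.9·tan 32.39° = 13.894 m.
Layer 4: sin θ = p·1.615 = 0.8865 → θ = 62.43°; offset = 11.9·tan 62.43° = 22.794 m.
Total horizontal offset = 43.528 m.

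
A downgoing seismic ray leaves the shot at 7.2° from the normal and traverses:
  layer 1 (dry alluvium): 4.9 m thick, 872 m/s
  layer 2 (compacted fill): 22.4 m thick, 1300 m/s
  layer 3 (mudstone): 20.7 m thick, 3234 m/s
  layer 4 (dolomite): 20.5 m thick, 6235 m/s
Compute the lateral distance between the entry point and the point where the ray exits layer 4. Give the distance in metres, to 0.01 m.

57.15 m

Apply Snell's law at each interface; in layer i the horizontal offset is hᵢ·tan θᵢ.
Layer 1: θ = 7.20°; offset = 4.9·tan 7.20° = 0.6190 m.
Layer 2: sin θ = 1300·sin 7.2°/872 = 0.1869, θ = 10.77°; offset = 22.4·tan 10.77° = 4.2605 m.
Layer 3: sin θ = 3234·sin 7.2°/872 = 0.4648, θ = 27.70°; offset = 20.7·tan 27.70° = 10.8672 m.
Layer 4: sin θ = 6235·sin 7.2°/872 = 0.8962, θ = 63.66°; offset = 20.5·tan 63.66° = 41.4022 m.
Σ offsets = 57.1489 m.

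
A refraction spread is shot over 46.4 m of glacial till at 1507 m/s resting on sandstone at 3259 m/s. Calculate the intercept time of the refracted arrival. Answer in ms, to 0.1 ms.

54.6 ms

tᵢ = 2h·√(V₂²−V₁²)/(V₁V₂).
√(V₂²−V₁²) = √(3259²−1507²) = 2889.6 m/s.
tᵢ = 2·46.4·2889.6/(1507·3259) = 0.05460 s.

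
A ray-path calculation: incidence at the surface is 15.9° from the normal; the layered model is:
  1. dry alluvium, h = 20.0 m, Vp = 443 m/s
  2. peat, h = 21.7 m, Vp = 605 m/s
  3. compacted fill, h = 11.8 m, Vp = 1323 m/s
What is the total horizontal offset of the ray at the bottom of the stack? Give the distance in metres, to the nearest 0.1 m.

Apply Snell's law at each interface; in layer i the horizontal offset is hᵢ·tan θᵢ.
Layer 1: θ = 15.90°; offset = 20.0·tan 15.90° = 5.697 m.
Layer 2: sin θ = 605·sin 15.9°/443 = 0.3741, θ = 21.97°; offset = 21.7·tan 21.97° = 8.755 m.
Layer 3: sin θ = 1323·sin 15.9°/443 = 0.8182, θ = 54.90°; offset = 11.8·tan 54.90° = 16.791 m.
Σ offsets = 31.243 m.

31.2 m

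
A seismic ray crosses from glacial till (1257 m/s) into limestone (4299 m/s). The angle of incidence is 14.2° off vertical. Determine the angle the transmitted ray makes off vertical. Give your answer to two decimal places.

57.03°

sin θ₁/V₁ = sin θ₂/V₂ ⇒ sin θ₂ = 4299·sin 14.2°/1257 = 4299·0.2453/1257 = 0.8390.
θ₂ = sin⁻¹(0.8390) = 57.03° (from vertical).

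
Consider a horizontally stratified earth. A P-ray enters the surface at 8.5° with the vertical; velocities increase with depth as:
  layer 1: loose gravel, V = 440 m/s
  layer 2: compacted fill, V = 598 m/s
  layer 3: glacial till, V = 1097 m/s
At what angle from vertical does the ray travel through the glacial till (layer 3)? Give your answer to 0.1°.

21.6°

Snell's law across each interface conserves sin θ / V, so sin θ_3 = V_3·sin θ₁/V₁.
sin θ_3 = 1097 × sin 8.5° / 440 = 0.3685.
θ_3 = 21.62° from the vertical.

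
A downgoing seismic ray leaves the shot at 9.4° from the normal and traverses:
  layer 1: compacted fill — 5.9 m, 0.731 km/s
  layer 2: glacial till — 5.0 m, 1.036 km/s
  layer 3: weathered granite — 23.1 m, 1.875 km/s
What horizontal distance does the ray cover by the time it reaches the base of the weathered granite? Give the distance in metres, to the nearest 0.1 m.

Apply Snell's law at each interface; in layer i the horizontal offset is hᵢ·tan θᵢ.
Layer 1: θ = 9.40°; offset = 5.9·tan 9.40° = 0.977 m.
Layer 2: sin θ = 1.036·sin 9.4°/0.731 = 0.2315, θ = 13.38°; offset = 5.0·tan 13.38° = 1.190 m.
Layer 3: sin θ = 1.875·sin 9.4°/0.731 = 0.4189, θ = 24.77°; offset = 23.1·tan 24.77° = 10.658 m.
Total horizontal offset = 12.824 m.

12.8 m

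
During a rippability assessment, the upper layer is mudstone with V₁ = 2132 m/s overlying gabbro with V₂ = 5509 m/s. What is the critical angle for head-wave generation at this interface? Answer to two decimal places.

22.77°

At critical incidence the refracted ray runs along the interface (θ₂ = 90°), so sin θ_c = V₁/V₂.
θ_c = arcsin(2132/5509) = arcsin 0.3870 = 22.77°.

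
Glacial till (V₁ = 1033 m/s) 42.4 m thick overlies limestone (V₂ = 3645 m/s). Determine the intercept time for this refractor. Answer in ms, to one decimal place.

tᵢ = 2h·√(V₂²−V₁²)/(V₁V₂).
√(V₂²−V₁²) = √(3645²−1033²) = 3495.6 m/s.
tᵢ = 2·42.4·3495.6/(1033·3645) = 0.07873 s.

78.7 ms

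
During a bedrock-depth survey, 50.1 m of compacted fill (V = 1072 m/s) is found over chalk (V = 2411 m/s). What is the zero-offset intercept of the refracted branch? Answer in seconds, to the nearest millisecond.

θ_c = arcsin(V₁/V₂) = arcsin(1072/2411) = 26.40°; cos θ_c = 0.8957.
tᵢ = 2h·cos θ_c / V₁ = 2·50.1·0.8957 / 1072 = 0.08372 s.

0.084 s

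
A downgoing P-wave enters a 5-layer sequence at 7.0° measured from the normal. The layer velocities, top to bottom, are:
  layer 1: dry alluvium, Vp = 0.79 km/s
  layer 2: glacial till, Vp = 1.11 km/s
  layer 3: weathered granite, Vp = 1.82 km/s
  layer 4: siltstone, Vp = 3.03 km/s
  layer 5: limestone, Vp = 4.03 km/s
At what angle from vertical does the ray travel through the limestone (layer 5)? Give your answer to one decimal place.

38.4°

Ray parameter p = sin 7.0° / 0.79 = 1.5426e-01 s/km.
sin θ_5 = p·V_5 = 1.5426e-01 × 4.03 = 0.6217.
θ_5 = arcsin 0.6217 = 38.44°.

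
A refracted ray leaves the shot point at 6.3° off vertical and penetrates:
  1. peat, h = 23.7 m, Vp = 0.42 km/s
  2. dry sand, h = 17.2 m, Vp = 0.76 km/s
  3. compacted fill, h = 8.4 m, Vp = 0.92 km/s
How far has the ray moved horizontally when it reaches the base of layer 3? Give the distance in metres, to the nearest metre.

Apply Snell's law at each interface; in layer i the horizontal offset is hᵢ·tan θᵢ.
Layer 1: θ = 6.30°; offset = 23.7·tan 6.30° = 2.617 m.
Layer 2: sin θ = 0.76·sin 6.3°/0.42 = 0.1986, θ = 11.45°; offset = 17.2·tan 11.45° = 3.485 m.
Layer 3: sin θ = 0.92·sin 6.3°/0.42 = 0.2404, θ = 13.91°; offset = 8.4·tan 13.91° = 2.080 m.
Total horizontal offset = 8.181 m.

8 m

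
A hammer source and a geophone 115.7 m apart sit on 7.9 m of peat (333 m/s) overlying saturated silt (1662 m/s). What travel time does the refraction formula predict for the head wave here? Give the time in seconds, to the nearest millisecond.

t = x/V₂ + 2h·√(V₂²−V₁²)/(V₁V₂).
√(V₂²−V₁²) = √(1662²−333²) = 1628.3 m/s; delay term = 2·7.9·1628.3/(333·1662) = 0.04649 s.
t = 115.7/1662 + 0.04649 = 0.11610 s.

0.116 s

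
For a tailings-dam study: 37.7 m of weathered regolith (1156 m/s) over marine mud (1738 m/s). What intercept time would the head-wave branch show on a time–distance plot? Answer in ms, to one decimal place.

48.7 ms

θ_c = arcsin(V₁/V₂) = arcsin(1156/1738) = 41.69°; cos θ_c = 0.7467.
tᵢ = 2h·cos θ_c / V₁ = 2·37.7·0.7467 / 1156 = 0.04871 s.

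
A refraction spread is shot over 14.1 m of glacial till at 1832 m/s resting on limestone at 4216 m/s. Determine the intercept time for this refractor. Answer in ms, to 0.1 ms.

13.9 ms

tᵢ = 2h·√(V₂²−V₁²)/(V₁V₂).
√(V₂²−V₁²) = √(4216²−1832²) = 3797.2 m/s.
tᵢ = 2·14.1·3797.2/(1832·4216) = 0.01386 s.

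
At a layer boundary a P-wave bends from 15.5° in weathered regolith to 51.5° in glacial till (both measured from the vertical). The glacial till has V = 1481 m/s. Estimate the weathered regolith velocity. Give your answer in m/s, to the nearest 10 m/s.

sin 15.5° = 0.2672; sin 51.5° = 0.7826.
V₁ = V₂·(sin θ₁/sin θ₂) = 1481·(0.2672/0.7826) = 505.72 m/s.

510 m/s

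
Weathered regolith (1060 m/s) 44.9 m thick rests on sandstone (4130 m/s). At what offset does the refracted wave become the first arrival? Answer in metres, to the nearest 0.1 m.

116.8 m

θ_c = arcsin(1060/4130) = 14.87°, so cos θ_c = 0.9665 and tᵢ = 2h cos θ_c/V₁ = 0.0819 s.
At crossover x/V₁ = x/V₂ + tᵢ ⇒ x = tᵢ/(1/V₁ − 1/V₂) = 0.08188/(9.4340e-04 − 2.4213e-04) = 116.76 m.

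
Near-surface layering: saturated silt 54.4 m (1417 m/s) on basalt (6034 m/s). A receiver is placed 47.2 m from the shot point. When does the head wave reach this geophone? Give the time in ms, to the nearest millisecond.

82 ms

t = x/V₂ + 2h·√(V₂²−V₁²)/(V₁V₂).
√(V₂²−V₁²) = √(6034²−1417²) = 5865.3 m/s; delay term = 2·54.4·5865.3/(1417·6034) = 0.07463 s.
t = 47.2/6034 + 0.07463 = 0.08246 s.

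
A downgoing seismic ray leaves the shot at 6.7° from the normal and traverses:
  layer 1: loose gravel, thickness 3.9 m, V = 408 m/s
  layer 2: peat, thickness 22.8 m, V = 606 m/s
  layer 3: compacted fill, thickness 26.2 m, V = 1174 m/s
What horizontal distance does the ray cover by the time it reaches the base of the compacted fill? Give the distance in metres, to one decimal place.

13.8 m

Apply Snell's law at each interface; in layer i the horizontal offset is hᵢ·tan θᵢ.
Layer 1: θ = 6.70°; offset = 3.9·tan 6.70° = 0.458 m.
Layer 2: sin θ = 606·sin 6.7°/408 = 0.1733, θ = 9.98°; offset = 22.8·tan 9.98° = 4.012 m.
Layer 3: sin θ = 1174·sin 6.7°/408 = 0.3357, θ = 19.62°; offset = 26.2·tan 19.62° = 9.338 m.
Summing the layer offsets gives 13.807 m.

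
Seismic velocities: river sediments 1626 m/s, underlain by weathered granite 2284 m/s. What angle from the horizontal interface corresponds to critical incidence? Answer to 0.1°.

Critical incidence: sin θ_c = V₁/V₂ = 1626/2284 = 0.7119.
θ_c = arcsin 0.7119 = 45.39°.
Measured from the interface: 90° − 45.39° = 44.61°.

44.6°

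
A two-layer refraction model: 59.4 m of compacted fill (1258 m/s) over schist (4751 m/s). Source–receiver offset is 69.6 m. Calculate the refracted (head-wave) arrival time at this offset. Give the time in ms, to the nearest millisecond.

106 ms

θ_c = arcsin(V₁/V₂) = arcsin(1258/4751) = 15.35°, cos θ_c = 0.9643.
Intercept time tᵢ = 2h cos θ_c / V₁ = 2·59.4·0.9643/1258 = 0.09106 s.
t = x/V₂ + tᵢ = 69.6/4751 + 0.09106 = 0.10571 s.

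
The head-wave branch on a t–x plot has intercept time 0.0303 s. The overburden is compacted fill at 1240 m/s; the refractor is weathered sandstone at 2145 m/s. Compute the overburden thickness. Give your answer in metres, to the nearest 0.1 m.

θ_c = arcsin(1240/2145) = 35.32°; cos θ_c = 0.8160.
tᵢ = 2h cos θ_c/V₁ ⇒ h = tᵢ·V₁/(2 cos θ_c) = 0.0303·1240/(2·0.8160) = 23.02 m.

23.0 m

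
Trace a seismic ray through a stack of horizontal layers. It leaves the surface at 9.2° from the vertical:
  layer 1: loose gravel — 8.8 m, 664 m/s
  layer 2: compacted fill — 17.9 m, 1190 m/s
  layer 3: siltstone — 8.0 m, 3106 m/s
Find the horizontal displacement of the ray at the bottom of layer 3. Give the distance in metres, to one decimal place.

15.8 m

p = sin θ₁/V₁ = sin 9.2°/664 = 2.4078e-04 s/m is conserved through the stack.
Layer 1: θ = 9.20°; offset = 8.8·tan 9.20° = 1.425 m.
Layer 2: sin θ = p·1190 = 0.2865 → θ = 16.65°; offset = 17.9·tan 16.65° = 5.353 m.
Layer 3: sin θ = p·3106 = 0.7479 → θ = 48.41°; offset = 8.0·tan 48.41° = 9.013 m.
Σ offsets = 15.792 m.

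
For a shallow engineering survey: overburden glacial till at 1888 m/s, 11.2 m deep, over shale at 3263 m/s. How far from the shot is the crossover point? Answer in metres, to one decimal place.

43.4 m

θ_c = arcsin(1888/3263) = 35.35°, so cos θ_c = 0.8156 and tᵢ = 2h cos θ_c/V₁ = 0.0097 s.
At crossover x/V₁ = x/V₂ + tᵢ ⇒ x = tᵢ/(1/V₁ − 1/V₂) = 0.00968/(5.2966e-04 − 3.0647e-04) = 43.36 m.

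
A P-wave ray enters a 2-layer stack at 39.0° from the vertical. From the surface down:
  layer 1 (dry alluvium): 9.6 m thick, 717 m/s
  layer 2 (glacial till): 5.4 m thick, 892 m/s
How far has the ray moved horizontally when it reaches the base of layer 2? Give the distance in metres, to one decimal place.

Ray parameter p = sin 39.0° / 717 m/s = 8.7771e-04 s/m.
Layer 1: θ = 39.00°; offset = 9.6·tan 39.00° = 7.774 m.
Layer 2: sin θ = p·892 = 0.7829 → θ = 51.53°; offset = 5.4·tan 51.53° = 6.796 m.
Total horizontal offset = 14.570 m.

14.6 m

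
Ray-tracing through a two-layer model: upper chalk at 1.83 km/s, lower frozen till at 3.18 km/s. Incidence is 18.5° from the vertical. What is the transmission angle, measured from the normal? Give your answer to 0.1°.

33.5°

sin θ₁/V₁ = sin θ₂/V₂ ⇒ sin θ₂ = 3.18·sin 18.5°/1.83 = 3.18·0.3173/1.83 = 0.5514.
θ₂ = arcsin 0.5514 = 33.46° from the normal.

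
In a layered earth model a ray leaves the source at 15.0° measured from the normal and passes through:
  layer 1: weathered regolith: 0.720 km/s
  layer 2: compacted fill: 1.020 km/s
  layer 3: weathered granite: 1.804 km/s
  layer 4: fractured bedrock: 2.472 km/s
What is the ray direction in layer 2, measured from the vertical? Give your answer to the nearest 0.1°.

Ray parameter p = sin 15.0° / 0.720 = 3.5947e-01 s/km.
sin θ_2 = p·V_2 = 3.5947e-01 × 1.020 = 0.3667.
θ_2 = 21.51° from the vertical.

21.5°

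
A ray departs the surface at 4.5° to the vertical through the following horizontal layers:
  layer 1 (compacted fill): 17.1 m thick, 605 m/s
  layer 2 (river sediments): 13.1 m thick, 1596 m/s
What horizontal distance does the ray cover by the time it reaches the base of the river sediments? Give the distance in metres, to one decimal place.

4.1 m

Apply Snell's law at each interface; in layer i the horizontal offset is hᵢ·tan θᵢ.
Layer 1: θ = 4.50°; offset = 17.1·tan 4.50° = 1.346 m.
Layer 2: sin θ = 1596·sin 4.5°/605 = 0.2070, θ = 11.95°; offset = 13.1·tan 11.95° = 2.771 m.
Total horizontal offset = 4.117 m.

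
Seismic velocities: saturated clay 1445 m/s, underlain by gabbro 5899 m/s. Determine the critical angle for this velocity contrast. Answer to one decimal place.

At critical incidence the refracted ray runs along the interface (θ₂ = 90°), so sin θ_c = V₁/V₂.
θ_c = arcsin(1445/5899) = arcsin 0.2450 = 14.18°.

14.2°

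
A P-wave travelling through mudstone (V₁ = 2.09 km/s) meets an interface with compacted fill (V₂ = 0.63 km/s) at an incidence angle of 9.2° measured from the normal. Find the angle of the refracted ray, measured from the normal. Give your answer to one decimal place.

sin θ₁/V₁ = sin θ₂/V₂ ⇒ sin θ₂ = 0.63·sin 9.2°/2.09 = 0.63·0.1599/2.09 = 0.0482.
θ₂ = arcsin 0.0482 = 2.76° from the normal.

2.8°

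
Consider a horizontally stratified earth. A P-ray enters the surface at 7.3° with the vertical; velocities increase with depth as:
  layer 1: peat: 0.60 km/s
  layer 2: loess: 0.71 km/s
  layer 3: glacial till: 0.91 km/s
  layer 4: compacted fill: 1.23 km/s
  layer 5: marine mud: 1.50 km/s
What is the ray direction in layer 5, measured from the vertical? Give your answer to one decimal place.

18.5°

Snell's law across each interface conserves sin θ / V, so sin θ_5 = V_5·sin θ₁/V₁.
sin θ_5 = 1.50 × sin 7.3° / 0.60 = 0.3177.
θ_5 = 18.52° from the vertical.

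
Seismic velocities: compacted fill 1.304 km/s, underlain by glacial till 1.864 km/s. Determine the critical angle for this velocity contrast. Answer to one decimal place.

At critical incidence the refracted ray runs along the interface (θ₂ = 90°), so sin θ_c = V₁/V₂.
θ_c = arcsin(1.304/1.864) = arcsin 0.6996 = 44.39°.

44.4°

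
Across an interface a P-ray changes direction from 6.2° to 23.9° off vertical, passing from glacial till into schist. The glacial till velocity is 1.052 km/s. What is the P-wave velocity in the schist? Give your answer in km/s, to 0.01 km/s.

sin 6.2° = 0.1080; sin 23.9° = 0.4051.
V₂ = V₁·(sin θ₂/sin θ₁) = 1.052·(0.4051/0.1080) = 3.95 km/s.

3.95 km/s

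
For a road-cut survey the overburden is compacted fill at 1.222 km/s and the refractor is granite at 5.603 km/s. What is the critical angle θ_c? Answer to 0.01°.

Critical incidence: sin θ_c = V₁/V₂ = 1.222/5.603 = 0.2181.
θ_c = arcsin 0.2181 = 12.60°.

12.60°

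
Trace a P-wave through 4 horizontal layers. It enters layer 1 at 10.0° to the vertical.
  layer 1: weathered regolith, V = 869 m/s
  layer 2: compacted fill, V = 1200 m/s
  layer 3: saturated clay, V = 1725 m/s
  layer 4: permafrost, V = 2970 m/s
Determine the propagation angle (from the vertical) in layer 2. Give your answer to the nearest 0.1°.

13.9°

Snell's law across each interface conserves sin θ / V, so sin θ_2 = V_2·sin θ₁/V₁.
sin θ_2 = 1200 × sin 10.0° / 869 = 0.2398.
θ_2 = arcsin 0.2398 = 13.87°.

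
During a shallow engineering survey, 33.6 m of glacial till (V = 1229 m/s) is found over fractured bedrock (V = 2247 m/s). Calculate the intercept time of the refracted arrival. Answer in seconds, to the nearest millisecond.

tᵢ = 2h·√(V₂²−V₁²)/(V₁V₂).
√(V₂²−V₁²) = √(2247²−1229²) = 1881.1 m/s.
tᵢ = 2·33.6·1881.1/(1229·2247) = 0.04577 s.

0.046 s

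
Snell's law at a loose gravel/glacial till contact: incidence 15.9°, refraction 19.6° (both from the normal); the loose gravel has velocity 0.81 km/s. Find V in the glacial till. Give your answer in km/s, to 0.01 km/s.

sin 15.9° = 0.2740; sin 19.6° = 0.3355.
V₂ = V₁·(sin θ₂/sin θ₁) = 0.81·(0.3355/0.2740) = 0.99 km/s.

0.99 km/s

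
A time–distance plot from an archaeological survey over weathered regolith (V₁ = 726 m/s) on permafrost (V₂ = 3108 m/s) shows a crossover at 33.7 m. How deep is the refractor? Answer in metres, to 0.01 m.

13.28 m

h = (x_cross/2)·√((V₂−V₁)/(V₂+V₁)).
(V₂−V₁)/(V₂+V₁) = (3108−726)/(3108+726) = 0.6213; √ = 0.7882.
h = (33.7/2)·0.7882 = 13.28 m.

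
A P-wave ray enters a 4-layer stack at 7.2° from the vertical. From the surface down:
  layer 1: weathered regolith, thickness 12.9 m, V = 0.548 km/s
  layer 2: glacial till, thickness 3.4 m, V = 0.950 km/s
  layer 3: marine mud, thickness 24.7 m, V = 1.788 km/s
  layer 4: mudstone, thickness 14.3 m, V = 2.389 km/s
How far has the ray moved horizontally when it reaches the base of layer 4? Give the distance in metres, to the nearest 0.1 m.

p = sin θ₁/V₁ = sin 7.2°/0.548 = 2.2871e-01 s/km is conserved through the stack.
Layer 1: θ = 7.20°; offset = 12.9·tan 7.20° = 1.630 m.
Layer 2: sin θ = p·0.950 = 0.2173 → θ = 12.55°; offset = 3.4·tan 12.55° = 0.757 m.
Layer 3: sin θ = p·1.788 = 0.4089 → θ = 24.14°; offset = 24.7·tan 24.14° = 11.068 m.
Layer 4: sin θ = p·2.389 = 0.5464 → θ = 33.12°; offset = 14.3·tan 33.12° = 9.329 m.
Summing the layer offsets gives 22.784 m.

22.8 m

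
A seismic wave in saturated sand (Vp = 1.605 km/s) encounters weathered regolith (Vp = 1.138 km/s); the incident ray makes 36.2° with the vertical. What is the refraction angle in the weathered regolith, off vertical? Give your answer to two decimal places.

Snell's law: sin θ₂ = (V₂/V₁)·sin θ₁ = (1.138/1.605)·sin 36.2° = 0.4188.
θ₂ = sin⁻¹(0.4188) = 24.76° (from vertical).

24.76°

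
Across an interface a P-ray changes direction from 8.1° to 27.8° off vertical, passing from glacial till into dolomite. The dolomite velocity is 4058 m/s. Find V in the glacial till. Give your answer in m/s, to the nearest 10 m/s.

1230 m/s

sin 8.1° = 0.1409; sin 27.8° = 0.4664.
V₁ = V₂·(sin θ₁/sin θ₂) = 4058·(0.1409/0.4664) = 1225.97 m/s.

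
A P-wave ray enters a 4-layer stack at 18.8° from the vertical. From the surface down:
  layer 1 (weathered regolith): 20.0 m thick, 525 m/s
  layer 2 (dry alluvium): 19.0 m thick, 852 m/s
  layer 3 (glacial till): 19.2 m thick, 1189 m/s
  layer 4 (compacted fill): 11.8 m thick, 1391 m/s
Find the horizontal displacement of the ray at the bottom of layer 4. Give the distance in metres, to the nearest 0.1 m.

Apply Snell's law at each interface; in layer i the horizontal offset is hᵢ·tan θᵢ.
Layer 1: θ = 18.80°; offset = 20.0·tan 18.80° = 6.809 m.
Layer 2: sin θ = 852·sin 18.8°/525 = 0.5230, θ = 31.53°; offset = 19.0·tan 31.53° = 11.658 m.
Layer 3: sin θ = 1189·sin 18.8°/525 = 0.7299, θ = 46.87°; offset = 19.2·tan 46.87° = 20.499 m.
Layer 4: sin θ = 1391·sin 18.8°/525 = 0.8539, θ = 58.63°; offset = 11.8·tan 58.63° = 19.357 m.
Σ offsets = 58.323 m.

58.3 m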